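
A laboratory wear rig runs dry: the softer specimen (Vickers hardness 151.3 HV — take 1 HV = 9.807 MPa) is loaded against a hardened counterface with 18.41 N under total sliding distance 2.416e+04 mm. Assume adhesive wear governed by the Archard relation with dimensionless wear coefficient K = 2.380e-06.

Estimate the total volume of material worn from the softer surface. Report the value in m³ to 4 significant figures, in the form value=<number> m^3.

value=7.134e-13 m^3

Each operation carries exact precision — displayed values are rounded. Rounded just once, at 4 significant digits.
Path length L = 2.416e+04 mm = 24.16 m.
Hardness H = 151.3 HV × 9.807 MPa/HV = 1484 MPa = 1.484e+09 Pa.
As SI base values: W = 18.41 N, H = 1.484e+09 Pa, K = 2.380e-06.
Apply Archard: V = K·W·L/H = 2.380e-06 · 18.41 · 24.16 / 1.484e+09 = 7.134e-13 m³.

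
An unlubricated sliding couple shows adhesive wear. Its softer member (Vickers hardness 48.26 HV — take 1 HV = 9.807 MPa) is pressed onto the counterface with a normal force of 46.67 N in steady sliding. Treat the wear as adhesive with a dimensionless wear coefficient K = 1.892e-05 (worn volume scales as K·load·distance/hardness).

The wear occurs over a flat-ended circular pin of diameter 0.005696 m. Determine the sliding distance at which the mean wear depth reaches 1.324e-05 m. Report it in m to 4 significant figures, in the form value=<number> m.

Every step carries full precision, and the intermediates are shown rounded — one last rounding to 4 significant figures.
Hardness H = 48.26 HV × 9.807 MPa/HV = 473.3 MPa = 4.733e+08 Pa.
Contact area A = π·d²/4 = π·(0.005696 m)²/4 = 2.548e-05 m².
Working in SI base units: W = 46.67 N, H = 4.733e+08 Pa, K = 1.892e-05.
At the depth limit, V_lim = h_lim·A = 1.324e-05 · 2.548e-05 = 3.374e-10 m³.
Life L = V_lim·H/(K·W) = 3.374e-10 · 4.733e+08 / (1.892e-05 · 46.67) = 180.8 m.

value=180.8 m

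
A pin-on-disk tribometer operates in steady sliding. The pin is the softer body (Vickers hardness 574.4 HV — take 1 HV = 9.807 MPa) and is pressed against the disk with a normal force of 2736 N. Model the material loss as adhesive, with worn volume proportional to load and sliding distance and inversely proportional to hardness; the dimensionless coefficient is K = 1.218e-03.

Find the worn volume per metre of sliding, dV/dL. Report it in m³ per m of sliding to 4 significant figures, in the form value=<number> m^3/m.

The computation carries full float precision, and intermediates are shown rounded; one final rounding, at four significant figures.
Hardness H = 574.4 HV × 9.807 MPa/HV = 5633 MPa = 5.633e+09 Pa.
Restated in SI base units: W = 2736 N, H = 5.633e+09 Pa, K = 1.218e-03.
Rate of wear dV/dL = K·W/H, per unit distance: 1.218e-03 · 2736 / 5.633e+09 = 5.916e-10 m³/m.

value=5.916e-10 m^3/m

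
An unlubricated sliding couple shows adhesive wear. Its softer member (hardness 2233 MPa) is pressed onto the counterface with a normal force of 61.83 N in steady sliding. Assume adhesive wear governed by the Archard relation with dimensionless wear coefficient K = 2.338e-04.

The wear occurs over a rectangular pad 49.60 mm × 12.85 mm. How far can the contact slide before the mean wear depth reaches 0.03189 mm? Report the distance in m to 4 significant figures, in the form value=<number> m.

The intermediates are displayed rounded. The computation runs at full precision — one last rounding to 4 significant digits.
Hardness H = 2233 MPa = 2.233e+09 Pa.
Pad sides 49.60 mm × 12.85 mm = 0.04960 m × 0.01285 m. Contact area A = 0.04960 m × 0.01285 m = 6.374e-04 m².
Depth limit h_lim = 0.03189 mm = 3.189e-05 m.
As SI base values: W = 61.83 N, H = 2.233e+09 Pa, K = 2.338e-04.
Allowed volume V_lim = h_lim·A = 3.189e-05 · 6.374e-04 = 2.033e-08 m³.
Sliding life L = V_lim·H/(K·W) = 2.033e-08 · 2.233e+09 / (2.338e-04 · 61.83) = 3140 m.

value=3140 m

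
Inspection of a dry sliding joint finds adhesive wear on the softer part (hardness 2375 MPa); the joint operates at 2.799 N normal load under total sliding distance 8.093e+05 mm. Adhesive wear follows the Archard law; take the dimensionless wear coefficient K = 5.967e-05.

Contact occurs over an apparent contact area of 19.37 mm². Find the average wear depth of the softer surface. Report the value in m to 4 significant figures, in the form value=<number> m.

value=2.938e-06 m

All working math holds full precision; intermediate values are printed rounded; one last rounding to 4 significant digits.
Convert: The distance L = 8.093e+05 mm = 809.3 m.
Convert: Hardness H = 2375 MPa = 2.375e+09 Pa.
Convert: Contact area A = 19.37 mm² = 1.937e-05 m².
As SI base values: W = 2.799 N, H = 2.375e+09 Pa, K = 5.967e-05.
Worn volume V = K·W·L/H = 5.967e-05 · 2.799 · 809.3 / 2.375e+09 = 5.691e-11 m³.
Depth of wear h = V/A = 5.691e-11 / 1.937e-05 = 2.938e-06 m.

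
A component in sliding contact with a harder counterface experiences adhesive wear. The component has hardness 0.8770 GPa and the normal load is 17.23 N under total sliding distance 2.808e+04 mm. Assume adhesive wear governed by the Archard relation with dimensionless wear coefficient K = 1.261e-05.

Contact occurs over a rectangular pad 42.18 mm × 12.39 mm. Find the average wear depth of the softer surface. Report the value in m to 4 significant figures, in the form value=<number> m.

Intermediates are displayed rounded; all arithmetic keeps full float precision — a single final rounding, at four significant digits.
Convert: Total distance L = 2.808e+04 mm = 28.08 m.
Convert: Hardness H = 0.8770 GPa = 8.770e+08 Pa.
Convert: Pad sides 42.18 mm × 12.39 mm = 0.04218 m × 0.01239 m. Contact area A = 0.04218 m × 0.01239 m = 5.226e-04 m².
In SI base units, W = 17.23 N, H = 8.770e+08 Pa, K = 1.261e-05.
Wear volume V = K·W·L/H = 1.261e-05 · 17.23 · 28.08 / 8.770e+08 = 6.957e-12 m³.
Mean wear depth h = V/A = 6.957e-12 / 5.226e-04 = 1.331e-08 m.

value=1.331e-08 m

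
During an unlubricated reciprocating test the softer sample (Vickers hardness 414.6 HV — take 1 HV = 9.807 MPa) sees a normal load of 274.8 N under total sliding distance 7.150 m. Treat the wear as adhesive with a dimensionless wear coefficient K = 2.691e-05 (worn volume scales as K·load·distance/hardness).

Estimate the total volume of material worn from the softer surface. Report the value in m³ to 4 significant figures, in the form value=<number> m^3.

Intermediate values are displayed rounded — all arithmetic carries full float precision — rounded just once: 4 significant figures.
Convert: Hardness H = 414.6 HV × 9.807 MPa/HV = 4066 MPa = 4.066e+09 Pa.
In SI base units, W = 274.8 N, H = 4.066e+09 Pa, K = 2.691e-05.
Wear volume V = K·W·L/H = 2.691e-05 · 274.8 · 7.150 / 4.066e+09 = 1.300e-11 m³.

value=1.300e-11 m^3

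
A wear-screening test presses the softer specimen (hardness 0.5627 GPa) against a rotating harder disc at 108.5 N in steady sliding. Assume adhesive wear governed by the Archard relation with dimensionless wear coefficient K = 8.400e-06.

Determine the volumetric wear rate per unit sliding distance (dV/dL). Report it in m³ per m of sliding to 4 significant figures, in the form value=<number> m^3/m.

The algebra carries exact precision. The intermediates are shown rounded. Rounded once at the end: 4 significant figures.
Hardness H = 0.5627 GPa = 5.627e+08 Pa.
Working in SI base units: W = 108.5 N, H = 5.627e+08 Pa, K = 8.400e-06.
The wear rate dV/dL = K·W/H, per unit distance: 8.400e-06 · 108.5 / 5.627e+08 = 1.620e-12 m³/m.

value=1.620e-12 m^3/m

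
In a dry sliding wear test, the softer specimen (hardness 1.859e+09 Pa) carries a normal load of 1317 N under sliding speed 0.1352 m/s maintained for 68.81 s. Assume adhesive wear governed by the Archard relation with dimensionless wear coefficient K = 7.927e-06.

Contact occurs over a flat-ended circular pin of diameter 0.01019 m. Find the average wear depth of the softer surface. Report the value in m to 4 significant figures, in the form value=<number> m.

Each operation maintains full precision; intermediates are shown rounded — a lone final rounding to four significant digits.
Convert: Sliding distance L = v·t = 0.1352 m/s × 68.81 s = 9.303 m.
Convert: Contact area A = π·d²/4 = π·(0.01019 m)²/4 = 8.155e-05 m².
Working in SI base units: W = 1317 N, H = 1.859e+09 Pa, K = 7.927e-06.
The Archard volume V = K·W·L/H = 7.927e-06 · 1317 · 9.303 / 1.859e+09 = 5.224e-11 m³.
Average depth h = V/A = 5.224e-11 / 8.155e-05 = 6.406e-07 m.

value=6.406e-07 m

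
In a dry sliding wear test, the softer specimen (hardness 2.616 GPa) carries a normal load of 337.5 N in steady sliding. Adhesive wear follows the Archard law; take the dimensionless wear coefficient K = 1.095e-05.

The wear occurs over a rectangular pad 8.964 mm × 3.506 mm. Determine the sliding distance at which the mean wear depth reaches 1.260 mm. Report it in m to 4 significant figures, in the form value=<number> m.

value=2.803e+04 m

All working math carries full float precision — the intermediates are printed rounded, and one last rounding, at four significant digits.
Hardness H = 2.616 GPa = 2.616e+09 Pa.
Pad sides 8.964 mm × 3.506 mm = 0.008964 m × 0.003506 m. Contact area A = 0.008964 m × 0.003506 m = 3.143e-05 m².
Depth limit h_lim = 1.260 mm = 0.001260 m.
Working in SI base units: W = 337.5 N, H = 2.616e+09 Pa, K = 1.095e-05.
Limit volume V_lim = h_lim·A = 0.001260 · 3.143e-05 = 3.960e-08 m³.
So the life L = V_lim·H/(K·W) = 3.960e-08 · 2.616e+09 / (1.095e-05 · 337.5) = 2.803e+04 m.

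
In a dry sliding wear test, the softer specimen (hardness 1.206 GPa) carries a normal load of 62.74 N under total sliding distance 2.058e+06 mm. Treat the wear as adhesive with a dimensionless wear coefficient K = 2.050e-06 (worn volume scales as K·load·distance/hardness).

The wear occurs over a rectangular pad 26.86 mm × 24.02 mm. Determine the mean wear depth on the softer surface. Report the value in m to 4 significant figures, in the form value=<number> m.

Intermediates are printed rounded, and every step keeps full float precision. Rounded once at the end to 4 significant figures.
Convert: Sliding distance L = 2.058e+06 mm = 2058 m.
Convert: Hardness H = 1.206 GPa = 1.206e+09 Pa.
Convert: Pad sides 26.86 mm × 24.02 mm = 0.02686 m × 0.02402 m. Contact area A = 0.02686 m × 0.02402 m = 6.452e-04 m².
As SI base values: W = 62.74 N, H = 1.206e+09 Pa, K = 2.050e-06.
Archard relation: V = K·W·L/H = 2.050e-06 · 62.74 · 2058 / 1.206e+09 = 2.195e-10 m³.
Mean depth h = V/A = 2.195e-10 / 6.452e-04 = 3.402e-07 m.

value=3.402e-07 m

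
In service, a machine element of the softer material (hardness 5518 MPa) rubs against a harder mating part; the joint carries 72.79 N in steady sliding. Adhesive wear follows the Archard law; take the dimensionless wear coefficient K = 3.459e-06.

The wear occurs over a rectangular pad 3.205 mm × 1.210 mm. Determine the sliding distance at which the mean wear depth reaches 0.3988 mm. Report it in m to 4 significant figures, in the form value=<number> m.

Intermediates are shown rounded. All arithmetic maintains exact precision — rounded once at the end: four significant digits.
Hardness H = 5518 MPa = 5.518e+09 Pa.
Pad sides 3.205 mm × 1.210 mm = 0.003205 m × 0.001210 m. Contact area A = 0.003205 m × 0.001210 m = 3.878e-06 m².
Depth limit h_lim = 0.3988 mm = 3.988e-04 m.
As SI base values: W = 72.79 N, H = 5.518e+09 Pa, K = 3.459e-06.
Permissible volume V_lim = h_lim·A = 3.988e-04 · 3.878e-06 = 1.547e-09 m³.
Sliding life L = V_lim·H/(K·W) = 1.547e-09 · 5.518e+09 / (3.459e-06 · 72.79) = 3.389e+04 m.

value=3.389e+04 m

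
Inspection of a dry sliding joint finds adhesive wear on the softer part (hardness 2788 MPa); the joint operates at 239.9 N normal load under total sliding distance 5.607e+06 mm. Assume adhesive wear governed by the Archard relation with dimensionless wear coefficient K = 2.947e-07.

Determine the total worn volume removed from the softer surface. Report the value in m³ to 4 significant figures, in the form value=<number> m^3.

Every step carries exact precision, and intermediates are displayed rounded, and one last rounding, at 4 significant figures.
Sliding distance L = 5.607e+06 mm = 5607 m.
Hardness H = 2788 MPa = 2.788e+09 Pa.
SI base units throughout: W = 239.9 N, H = 2.788e+09 Pa, K = 2.947e-07.
Wear volume V = K·W·L/H = 2.947e-07 · 239.9 · 5607 / 2.788e+09 = 1.422e-10 m³.

value=1.422e-10 m^3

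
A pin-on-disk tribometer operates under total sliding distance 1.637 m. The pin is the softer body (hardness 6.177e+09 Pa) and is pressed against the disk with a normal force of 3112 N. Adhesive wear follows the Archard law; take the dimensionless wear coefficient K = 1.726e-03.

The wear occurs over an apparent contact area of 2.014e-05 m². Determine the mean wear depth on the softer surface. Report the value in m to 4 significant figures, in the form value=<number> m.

The intermediates appear rounded — all working math holds full float precision; rounded just once to four significant figures.
SI base units throughout: W = 3112 N, H = 6.177e+09 Pa, K = 1.726e-03.
Volume removed: V = K·W·L/H = 1.726e-03 · 3112 · 1.637 / 6.177e+09 = 1.423e-09 m³.
Depth of wear h = V/A = 1.423e-09 / 2.014e-05 = 7.068e-05 m.

value=7.068e-05 m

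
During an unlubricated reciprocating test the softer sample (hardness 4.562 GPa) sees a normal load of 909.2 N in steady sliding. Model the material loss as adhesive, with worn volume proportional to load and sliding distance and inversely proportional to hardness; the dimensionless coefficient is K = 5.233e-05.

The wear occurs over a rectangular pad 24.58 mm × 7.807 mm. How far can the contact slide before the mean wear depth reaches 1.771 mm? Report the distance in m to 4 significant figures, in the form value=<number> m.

value=3.259e+04 m

All working math holds full float precision — intermediate values are printed rounded; one last rounding to 4 significant figures.
Hardness H = 4.562 GPa = 4.562e+09 Pa.
Pad sides 24.58 mm × 7.807 mm = 0.02458 m × 0.007807 m. Contact area A = 0.02458 m × 0.007807 m = 1.919e-04 m².
Depth limit h_lim = 1.771 mm = 0.001771 m.
Collected in SI base units: W = 909.2 N, H = 4.562e+09 Pa, K = 5.233e-05.
Wearable volume V_lim = h_lim·A = 0.001771 · 1.919e-04 = 3.398e-07 m³.
So the life L = V_lim·H/(K·W) = 3.398e-07 · 4.562e+09 / (5.233e-05 · 909.2) = 3.259e+04 m.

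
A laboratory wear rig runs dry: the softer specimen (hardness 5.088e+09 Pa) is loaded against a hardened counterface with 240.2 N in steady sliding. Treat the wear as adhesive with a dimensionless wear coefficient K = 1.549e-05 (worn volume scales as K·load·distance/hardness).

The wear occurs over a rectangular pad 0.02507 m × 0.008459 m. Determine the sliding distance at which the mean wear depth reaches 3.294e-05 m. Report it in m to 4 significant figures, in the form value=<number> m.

The algebra keeps full float precision — the intermediates are displayed rounded — one final rounding: 4 significant digits.
Convert: Contact area A = 0.02507 m × 0.008459 m = 2.121e-04 m².
SI base units throughout: W = 240.2 N, H = 5.088e+09 Pa, K = 1.549e-05.
Permissible volume V_lim = h_lim·A = 3.294e-05 · 2.121e-04 = 6.985e-09 m³.
So the life L = V_lim·H/(K·W) = 6.985e-09 · 5.088e+09 / (1.549e-05 · 240.2) = 9553 m.

value=9553 m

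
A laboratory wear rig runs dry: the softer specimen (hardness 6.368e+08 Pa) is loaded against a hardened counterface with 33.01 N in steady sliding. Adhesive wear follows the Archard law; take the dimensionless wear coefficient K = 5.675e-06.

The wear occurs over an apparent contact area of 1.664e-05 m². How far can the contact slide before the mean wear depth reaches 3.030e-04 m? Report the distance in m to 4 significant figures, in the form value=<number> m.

value=1.714e+04 m

Every step runs at full float precision; intermediate values appear rounded, and rounded just once to four significant digits.
Restated in SI base units: W = 33.01 N, H = 6.368e+08 Pa, K = 5.675e-06.
Limit volume V_lim = h_lim·A = 3.030e-04 · 1.664e-05 = 5.042e-09 m³.
Life L = V_lim·H/(K·W) = 5.042e-09 · 6.368e+08 / (5.675e-06 · 33.01) = 1.714e+04 m.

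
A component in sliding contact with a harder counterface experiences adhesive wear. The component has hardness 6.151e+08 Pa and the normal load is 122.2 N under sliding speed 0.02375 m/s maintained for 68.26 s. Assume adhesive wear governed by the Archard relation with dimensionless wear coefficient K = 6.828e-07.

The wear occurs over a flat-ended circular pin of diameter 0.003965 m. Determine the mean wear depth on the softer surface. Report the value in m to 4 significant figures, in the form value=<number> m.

value=1.781e-08 m

Intermediate values are displayed rounded; every step maintains exact precision, and one last rounding to 4 significant figures.
Total distance L = v·t = 0.02375 m/s × 68.26 s = 1.621 m.
Contact area A = π·d²/4 = π·(0.003965 m)²/4 = 1.235e-05 m².
Restated in SI base units: W = 122.2 N, H = 6.151e+08 Pa, K = 6.828e-07.
Volume removed: V = K·W·L/H = 6.828e-07 · 122.2 · 1.621 / 6.151e+08 = 2.199e-13 m³.
Mean depth h = V/A = 2.199e-13 / 1.235e-05 = 1.781e-08 m.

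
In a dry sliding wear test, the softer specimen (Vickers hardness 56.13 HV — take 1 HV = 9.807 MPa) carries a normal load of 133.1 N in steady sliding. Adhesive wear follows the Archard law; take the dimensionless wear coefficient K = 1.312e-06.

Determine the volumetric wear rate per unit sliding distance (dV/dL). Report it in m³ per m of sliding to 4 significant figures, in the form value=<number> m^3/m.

value=3.172e-13 m^3/m

The intermediates are shown rounded — the computation runs at exact precision. Rounded just once to 4 significant figures.
Convert: Hardness H = 56.13 HV × 9.807 MPa/HV = 550.5 MPa = 5.505e+08 Pa.
As SI base values: W = 133.1 N, H = 5.505e+08 Pa, K = 1.312e-06.
Wear rate dV/dL = K·W/H — distance-free: 1.312e-06 · 133.1 / 5.505e+08 = 3.172e-13 m³/m.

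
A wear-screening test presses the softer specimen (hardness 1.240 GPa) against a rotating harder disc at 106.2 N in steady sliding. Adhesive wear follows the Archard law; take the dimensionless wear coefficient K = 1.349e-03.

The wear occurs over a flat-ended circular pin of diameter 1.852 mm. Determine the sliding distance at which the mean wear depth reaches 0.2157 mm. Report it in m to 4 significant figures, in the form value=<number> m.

value=5.029 m

The algebra carries exact precision; the intermediates are displayed rounded — one last rounding, at four significant digits.
Hardness H = 1.240 GPa = 1.240e+09 Pa.
Pin diameter d = 1.852 mm = 0.001852 m. Contact area A = π·d²/4 = π·(0.001852 m)²/4 = 2.694e-06 m².
Depth limit h_lim = 0.2157 mm = 2.157e-04 m.
SI base units throughout: W = 106.2 N, H = 1.240e+09 Pa, K = 1.349e-03.
Volume at the limit: V_lim = h_lim·A = 2.157e-04 · 2.694e-06 = 5.811e-10 m³.
Life L = V_lim·H/(K·W) = 5.811e-10 · 1.240e+09 / (1.349e-03 · 106.2) = 5.029 m.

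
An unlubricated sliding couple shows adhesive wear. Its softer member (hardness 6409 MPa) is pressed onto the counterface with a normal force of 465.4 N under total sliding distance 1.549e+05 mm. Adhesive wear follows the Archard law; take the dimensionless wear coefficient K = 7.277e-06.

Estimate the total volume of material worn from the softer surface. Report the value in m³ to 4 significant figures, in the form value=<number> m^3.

Intermediate values appear rounded. Every step maintains exact precision; one last rounding: 4 significant figures.
Distance covered L = 1.549e+05 mm = 154.9 m.
Hardness H = 6409 MPa = 6.409e+09 Pa.
Restated in SI base units: W = 465.4 N, H = 6.409e+09 Pa, K = 7.277e-06.
Wear volume V = K·W·L/H = 7.277e-06 · 465.4 · 154.9 / 6.409e+09 = 8.185e-11 m³.

value=8.185e-11 m^3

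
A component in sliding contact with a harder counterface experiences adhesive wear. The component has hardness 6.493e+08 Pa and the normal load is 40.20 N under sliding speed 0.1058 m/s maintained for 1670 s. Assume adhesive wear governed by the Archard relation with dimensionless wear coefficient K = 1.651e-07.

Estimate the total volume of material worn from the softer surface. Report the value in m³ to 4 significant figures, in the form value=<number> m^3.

value=1.806e-12 m^3

Shown intermediates are rounded. The algebra runs at full float precision, and a lone final rounding: 4 significant figures.
Convert: The distance L = v·t = 0.1058 m/s × 1670 s = 176.7 m.
Restated in SI base units: W = 40.20 N, H = 6.493e+08 Pa, K = 1.651e-07.
Volume removed: V = K·W·L/H = 1.651e-07 · 40.20 · 176.7 / 6.493e+08 = 1.806e-12 m³.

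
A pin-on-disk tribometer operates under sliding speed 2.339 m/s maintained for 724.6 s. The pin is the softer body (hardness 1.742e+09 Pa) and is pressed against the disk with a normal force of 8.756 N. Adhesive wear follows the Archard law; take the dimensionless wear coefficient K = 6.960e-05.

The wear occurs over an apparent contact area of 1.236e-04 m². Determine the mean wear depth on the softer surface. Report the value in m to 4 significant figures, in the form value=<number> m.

value=4.797e-06 m

Intermediate values are printed rounded — all working math keeps full precision, and a lone final rounding, at 4 significant figures.
Distance covered L = v·t = 2.339 m/s × 724.6 s = 1695 m.
As SI base values: W = 8.756 N, H = 1.742e+09 Pa, K = 6.960e-05.
By Archard's law, V = K·W·L/H = 6.960e-05 · 8.756 · 1695 / 1.742e+09 = 5.929e-10 m³.
Mean depth h = V/A = 5.929e-10 / 1.236e-04 = 4.797e-06 m.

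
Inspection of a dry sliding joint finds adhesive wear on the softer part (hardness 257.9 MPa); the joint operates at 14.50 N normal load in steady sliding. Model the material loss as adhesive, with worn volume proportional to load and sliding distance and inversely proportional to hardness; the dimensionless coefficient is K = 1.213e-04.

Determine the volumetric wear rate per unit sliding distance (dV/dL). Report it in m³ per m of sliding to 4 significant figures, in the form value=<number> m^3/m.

All arithmetic keeps full float precision. Intermediate values are printed rounded, and a single final rounding to 4 significant figures.
Hardness H = 257.9 MPa = 2.579e+08 Pa.
Collected in SI base units: W = 14.50 N, H = 2.579e+08 Pa, K = 1.213e-04.
Wear rate dV/dL = K·W/H (no L dependence): 1.213e-04 · 14.50 / 2.579e+08 = 6.820e-12 m³/m.

value=6.820e-12 m^3/m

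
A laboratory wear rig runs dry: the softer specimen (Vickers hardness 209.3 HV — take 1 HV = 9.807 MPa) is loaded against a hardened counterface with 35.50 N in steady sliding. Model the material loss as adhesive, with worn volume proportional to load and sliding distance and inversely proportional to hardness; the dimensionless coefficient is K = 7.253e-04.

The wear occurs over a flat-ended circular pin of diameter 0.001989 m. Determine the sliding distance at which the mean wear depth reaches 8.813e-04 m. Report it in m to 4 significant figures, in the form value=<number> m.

value=218.3 m

The intermediates are shown rounded; the computation runs at full precision. Rounded just once, at 4 significant figures.
Convert: Hardness H = 209.3 HV × 9.807 MPa/HV = 2053 MPa = 2.053e+09 Pa.
Convert: Contact area A = π·d²/4 = π·(0.001989 m)²/4 = 3.107e-06 m².
In SI base units: W = 35.50 N, H = 2.053e+09 Pa, K = 7.253e-04.
At the depth limit, V_lim = h_lim·A = 8.813e-04 · 3.107e-06 = 2.738e-09 m³.
Inverting, life L = V_lim·H/(K·W) = 2.738e-09 · 2.053e+09 / (7.253e-04 · 35.50) = 218.3 m.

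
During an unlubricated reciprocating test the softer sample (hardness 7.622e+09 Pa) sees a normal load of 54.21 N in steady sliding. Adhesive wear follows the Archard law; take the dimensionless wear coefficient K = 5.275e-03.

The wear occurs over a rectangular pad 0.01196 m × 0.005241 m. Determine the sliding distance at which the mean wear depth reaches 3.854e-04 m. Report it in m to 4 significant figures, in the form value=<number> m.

value=643.9 m

Shown intermediates are rounded. The algebra carries full float precision. Rounded once at the end: four significant digits.
Convert: Contact area A = 0.01196 m × 0.005241 m = 6.268e-05 m².
In SI base units: W = 54.21 N, H = 7.622e+09 Pa, K = 5.275e-03.
At the depth limit, V_lim = h_lim·A = 3.854e-04 · 6.268e-05 = 2.416e-08 m³.
Inverting, life L = V_lim·H/(K·W) = 2.416e-08 · 7.622e+09 / (5.275e-03 · 54.21) = 643.9 m.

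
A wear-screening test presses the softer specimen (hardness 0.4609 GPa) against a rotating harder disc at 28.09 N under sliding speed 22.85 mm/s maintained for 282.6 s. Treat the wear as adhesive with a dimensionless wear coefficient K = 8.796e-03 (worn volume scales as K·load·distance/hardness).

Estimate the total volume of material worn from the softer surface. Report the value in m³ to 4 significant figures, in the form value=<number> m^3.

value=3.462e-09 m^3

Printed values are rounded — each operation holds full precision — one final rounding, at 4 significant figures.
Sliding speed v = 22.85 mm/s = 0.02285 m/s. Total distance L = v·t = 0.02285 m/s × 282.6 s = 6.457 m.
Hardness H = 0.4609 GPa = 4.609e+08 Pa.
As SI base values: W = 28.09 N, H = 4.609e+08 Pa, K = 8.796e-03.
Volume removed: V = K·W·L/H = 8.796e-03 · 28.09 · 6.457 / 4.609e+08 = 3.462e-09 m³.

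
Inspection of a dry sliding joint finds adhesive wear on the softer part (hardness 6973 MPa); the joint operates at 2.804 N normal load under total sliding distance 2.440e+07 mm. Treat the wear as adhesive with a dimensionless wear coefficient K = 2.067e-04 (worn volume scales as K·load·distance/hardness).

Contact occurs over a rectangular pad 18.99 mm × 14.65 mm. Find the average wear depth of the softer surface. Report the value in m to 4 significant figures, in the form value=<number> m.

Displayed values are rounded. All arithmetic carries full precision, and a lone final rounding, at four significant digits.
Total distance L = 2.440e+07 mm = 2.440e+04 m.
Hardness H = 6973 MPa = 6.973e+09 Pa.
Pad sides 18.99 mm × 14.65 mm = 0.01899 m × 0.01465 m. Contact area A = 0.01899 m × 0.01465 m = 2.782e-04 m².
In SI base units: W = 2.804 N, H = 6.973e+09 Pa, K = 2.067e-04.
Archard volume V = K·W·L/H = 2.067e-04 · 2.804 · 2.440e+04 / 6.973e+09 = 2.028e-09 m³.
Wear depth h = V/A = 2.028e-09 / 2.782e-04 = 7.290e-06 m.

value=7.290e-06 m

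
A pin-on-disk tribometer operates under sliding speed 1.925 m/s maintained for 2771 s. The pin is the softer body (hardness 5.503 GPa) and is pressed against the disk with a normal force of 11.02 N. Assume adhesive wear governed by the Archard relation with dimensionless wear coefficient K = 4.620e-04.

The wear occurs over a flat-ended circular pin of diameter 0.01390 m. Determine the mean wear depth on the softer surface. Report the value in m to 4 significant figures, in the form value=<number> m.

value=3.252e-05 m

All working math keeps exact precision — the intermediates are shown rounded, and one last rounding, at four significant figures.
The distance L = v·t = 1.925 m/s × 2771 s = 5334 m.
Hardness H = 5.503 GPa = 5.503e+09 Pa.
Contact area A = π·d²/4 = π·(0.01390 m)²/4 = 1.517e-04 m².
In SI base units: W = 11.02 N, H = 5.503e+09 Pa, K = 4.620e-04.
Archard volume V = K·W·L/H = 4.620e-04 · 11.02 · 5334 / 5.503e+09 = 4.935e-09 m³.
Average depth h = V/A = 4.935e-09 / 1.517e-04 = 3.252e-05 m.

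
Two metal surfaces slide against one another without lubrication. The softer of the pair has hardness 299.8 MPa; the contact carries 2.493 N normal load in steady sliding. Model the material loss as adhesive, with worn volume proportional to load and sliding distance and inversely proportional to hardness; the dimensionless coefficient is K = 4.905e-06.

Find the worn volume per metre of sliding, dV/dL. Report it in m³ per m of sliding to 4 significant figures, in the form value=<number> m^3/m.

value=4.079e-14 m^3/m

Intermediates are displayed rounded, and each operation carries exact precision; a single final rounding to four significant digits.
Convert: Hardness H = 299.8 MPa = 2.998e+08 Pa.
As SI base values: W = 2.493 N, H = 2.998e+08 Pa, K = 4.905e-06.
The wear rate dV/dL = K·W/H (no L dependence): 4.905e-06 · 2.493 / 2.998e+08 = 4.079e-14 m³/m.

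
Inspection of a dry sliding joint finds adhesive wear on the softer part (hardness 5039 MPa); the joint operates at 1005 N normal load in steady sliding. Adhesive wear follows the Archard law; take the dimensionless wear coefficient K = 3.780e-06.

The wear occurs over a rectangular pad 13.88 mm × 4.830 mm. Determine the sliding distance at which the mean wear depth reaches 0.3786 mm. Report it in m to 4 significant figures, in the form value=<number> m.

Every step keeps full precision; intermediates appear rounded; a single final rounding to four significant digits.
Hardness H = 5039 MPa = 5.039e+09 Pa.
Pad sides 13.88 mm × 4.830 mm = 0.01388 m × 0.004830 m. Contact area A = 0.01388 m × 0.004830 m = 6.704e-05 m².
Depth limit h_lim = 0.3786 mm = 3.786e-04 m.
Collected in SI base units: W = 1005 N, H = 5.039e+09 Pa, K = 3.780e-06.
Permissible volume V_lim = h_lim·A = 3.786e-04 · 6.704e-05 = 2.538e-08 m³.
So the life L = V_lim·H/(K·W) = 2.538e-08 · 5.039e+09 / (3.780e-06 · 1005) = 3.367e+04 m.

value=3.367e+04 m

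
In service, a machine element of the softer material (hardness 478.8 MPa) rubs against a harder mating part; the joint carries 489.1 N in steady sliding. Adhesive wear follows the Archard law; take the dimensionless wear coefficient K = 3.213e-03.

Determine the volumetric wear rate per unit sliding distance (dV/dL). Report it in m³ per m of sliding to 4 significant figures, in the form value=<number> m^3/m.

Displayed values are rounded, and the algebra maintains full float precision. Rounded once at the end: four significant figures.
Hardness H = 478.8 MPa = 4.788e+08 Pa.
In SI base units, W = 489.1 N, H = 4.788e+08 Pa, K = 3.213e-03.
The wear rate dV/dL = K·W/H, per unit distance: 3.213e-03 · 489.1 / 4.788e+08 = 3.282e-09 m³/m.

value=3.282e-09 m^3/m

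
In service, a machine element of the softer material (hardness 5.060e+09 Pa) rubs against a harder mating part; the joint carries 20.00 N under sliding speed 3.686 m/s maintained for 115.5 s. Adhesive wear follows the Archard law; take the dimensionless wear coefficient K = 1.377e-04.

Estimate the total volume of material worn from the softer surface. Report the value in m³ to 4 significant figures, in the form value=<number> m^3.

value=2.317e-10 m^3

All working math holds full float precision. Quoted intermediates are rounded, and one last rounding to 4 significant digits.
Convert: Distance covered L = v·t = 3.686 m/s × 115.5 s = 425.7 m.
In SI base units, W = 20.00 N, H = 5.060e+09 Pa, K = 1.377e-04.
By Archard's law, V = K·W·L/H = 1.377e-04 · 20.00 · 425.7 / 5.060e+09 = 2.317e-10 m³.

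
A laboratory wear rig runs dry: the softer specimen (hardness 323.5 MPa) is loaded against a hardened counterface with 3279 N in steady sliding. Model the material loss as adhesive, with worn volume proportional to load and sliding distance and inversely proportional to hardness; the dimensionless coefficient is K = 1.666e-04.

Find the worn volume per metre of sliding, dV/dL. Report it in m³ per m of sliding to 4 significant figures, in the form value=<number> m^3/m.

The intermediates appear rounded; all working math runs at exact precision; a single final rounding to four significant figures.
Convert: Hardness H = 323.5 MPa = 3.235e+08 Pa.
SI base units throughout: W = 3279 N, H = 3.235e+08 Pa, K = 1.666e-04.
Wear rate dV/dL = K·W/H, so: 1.666e-04 · 3279 / 3.235e+08 = 1.689e-09 m³/m.

value=1.689e-09 m^3/m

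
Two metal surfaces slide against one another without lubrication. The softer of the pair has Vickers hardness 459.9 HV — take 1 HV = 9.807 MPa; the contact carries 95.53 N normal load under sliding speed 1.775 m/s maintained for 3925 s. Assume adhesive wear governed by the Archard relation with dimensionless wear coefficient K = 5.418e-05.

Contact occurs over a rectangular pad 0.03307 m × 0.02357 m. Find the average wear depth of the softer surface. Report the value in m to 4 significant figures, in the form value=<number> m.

The computation carries exact precision, and the intermediates are shown rounded, and rounded just once to four significant digits.
Convert: Total distance L = v·t = 1.775 m/s × 3925 s = 6967 m.
Convert: Hardness H = 459.9 HV × 9.807 MPa/HV = 4510 MPa = 4.510e+09 Pa.
Convert: Contact area A = 0.03307 m × 0.02357 m = 7.795e-04 m².
SI base units throughout: W = 95.53 N, H = 4.510e+09 Pa, K = 5.418e-05.
By Archard's law, V = K·W·L/H = 5.418e-05 · 95.53 · 6967 / 4.510e+09 = 7.995e-09 m³.
Depth of wear h = V/A = 7.995e-09 / 7.795e-04 = 1.026e-05 m.

value=1.026e-05 m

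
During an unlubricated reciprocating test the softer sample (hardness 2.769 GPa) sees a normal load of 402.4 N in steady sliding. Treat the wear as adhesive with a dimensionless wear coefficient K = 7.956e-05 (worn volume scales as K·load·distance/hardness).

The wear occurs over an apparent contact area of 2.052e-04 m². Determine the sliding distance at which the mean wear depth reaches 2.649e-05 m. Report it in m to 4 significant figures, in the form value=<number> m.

value=470.1 m

Displayed values are rounded. Every step keeps full float precision — one last rounding, at four significant digits.
Convert: Hardness H = 2.769 GPa = 2.769e+09 Pa.
SI base units throughout: W = 402.4 N, H = 2.769e+09 Pa, K = 7.956e-05.
Volume at the limit: V_lim = h_lim·A = 2.649e-05 · 2.052e-04 = 5.436e-09 m³.
Inverting, life L = V_lim·H/(K·W) = 5.436e-09 · 2.769e+09 / (7.956e-05 · 402.4) = 470.1 m.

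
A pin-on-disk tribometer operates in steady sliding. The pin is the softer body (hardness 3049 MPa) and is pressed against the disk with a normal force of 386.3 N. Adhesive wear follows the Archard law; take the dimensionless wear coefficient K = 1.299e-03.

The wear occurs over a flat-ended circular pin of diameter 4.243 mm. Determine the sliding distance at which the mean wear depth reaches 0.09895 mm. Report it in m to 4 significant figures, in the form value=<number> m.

Intermediate values are printed rounded — each operation holds full precision, and rounded once at the end: four significant figures.
Convert: Hardness H = 3049 MPa = 3.049e+09 Pa.
Convert: Pin diameter d = 4.243 mm = 0.004243 m. Contact area A = π·d²/4 = π·(0.004243 m)²/4 = 1.414e-05 m².
Convert: Depth limit h_lim = 0.09895 mm = 9.895e-05 m.
Collected in SI base units: W = 386.3 N, H = 3.049e+09 Pa, K = 1.299e-03.
At the depth limit, V_lim = h_lim·A = 9.895e-05 · 1.414e-05 = 1.399e-09 m³.
Life L = V_lim·H/(K·W) = 1.399e-09 · 3.049e+09 / (1.299e-03 · 386.3) = 8.501 m.

value=8.501 m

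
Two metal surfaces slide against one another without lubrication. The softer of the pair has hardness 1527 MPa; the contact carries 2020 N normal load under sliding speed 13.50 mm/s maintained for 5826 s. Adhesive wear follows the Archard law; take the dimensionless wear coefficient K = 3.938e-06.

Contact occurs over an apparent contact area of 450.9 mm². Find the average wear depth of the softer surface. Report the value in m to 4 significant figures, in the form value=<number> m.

value=9.087e-07 m

Intermediates appear rounded, and all working math maintains full float precision; one final rounding: four significant figures.
Convert: Sliding speed v = 13.50 mm/s = 0.01350 m/s. Sliding distance L = v·t = 0.01350 m/s × 5826 s = 78.65 m.
Convert: Hardness H = 1527 MPa = 1.527e+09 Pa.
Convert: Contact area A = 450.9 mm² = 4.509e-04 m².
Restated in SI base units: W = 2020 N, H = 1.527e+09 Pa, K = 3.938e-06.
Apply Archard: V = K·W·L/H = 3.938e-06 · 2020 · 78.65 / 1.527e+09 = 4.097e-10 m³.
Average depth h = V/A = 4.097e-10 / 4.509e-04 = 9.087e-07 m.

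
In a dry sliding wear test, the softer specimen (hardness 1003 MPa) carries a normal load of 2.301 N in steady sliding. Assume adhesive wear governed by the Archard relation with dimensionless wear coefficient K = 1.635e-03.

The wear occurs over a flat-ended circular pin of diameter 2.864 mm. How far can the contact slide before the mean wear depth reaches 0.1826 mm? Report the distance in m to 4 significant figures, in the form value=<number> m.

The intermediates appear rounded — the computation runs at exact precision, and rounded once at the end: four significant digits.
Convert: Hardness H = 1003 MPa = 1.003e+09 Pa.
Convert: Pin diameter d = 2.864 mm = 0.002864 m. Contact area A = π·d²/4 = π·(0.002864 m)²/4 = 6.442e-06 m².
Convert: Depth limit h_lim = 0.1826 mm = 1.826e-04 m.
Expressed in SI base units: W = 2.301 N, H = 1.003e+09 Pa, K = 1.635e-03.
At the depth limit, V_lim = h_lim·A = 1.826e-04 · 6.442e-06 = 1.176e-09 m³.
Life L = V_lim·H/(K·W) = 1.176e-09 · 1.003e+09 / (1.635e-03 · 2.301) = 313.6 m.

value=313.6 m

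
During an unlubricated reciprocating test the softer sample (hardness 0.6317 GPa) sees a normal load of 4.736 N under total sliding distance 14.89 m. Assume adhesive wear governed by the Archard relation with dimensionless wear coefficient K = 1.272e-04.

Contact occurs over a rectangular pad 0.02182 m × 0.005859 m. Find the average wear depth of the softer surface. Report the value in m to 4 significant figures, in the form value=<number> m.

value=1.111e-07 m

Displayed values are rounded — all working math carries exact precision, and rounded just once to four significant figures.
Hardness H = 0.6317 GPa = 6.317e+08 Pa.
Contact area A = 0.02182 m × 0.005859 m = 1.278e-04 m².
Working in SI base units: W = 4.736 N, H = 6.317e+08 Pa, K = 1.272e-04.
Archard volume V = K·W·L/H = 1.272e-04 · 4.736 · 14.89 / 6.317e+08 = 1.420e-11 m³.
Depth of wear h = V/A = 1.420e-11 / 1.278e-04 = 1.111e-07 m.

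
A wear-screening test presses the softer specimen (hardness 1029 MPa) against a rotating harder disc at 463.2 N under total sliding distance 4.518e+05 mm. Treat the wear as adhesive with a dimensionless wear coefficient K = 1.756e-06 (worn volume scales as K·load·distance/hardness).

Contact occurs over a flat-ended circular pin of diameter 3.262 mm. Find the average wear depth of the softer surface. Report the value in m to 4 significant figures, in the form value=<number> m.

Intermediates are displayed rounded. The computation keeps exact precision, and one last rounding: four significant digits.
The distance L = 4.518e+05 mm = 451.8 m.
Hardness H = 1029 MPa = 1.029e+09 Pa.
Pin diameter d = 3.262 mm = 0.003262 m. Contact area A = π·d²/4 = π·(0.003262 m)²/4 = 8.357e-06 m².
In SI base units: W = 463.2 N, H = 1.029e+09 Pa, K = 1.756e-06.
Archard relation: V = K·W·L/H = 1.756e-06 · 463.2 · 451.8 / 1.029e+09 = 3.571e-10 m³.
Mean wear depth h = V/A = 3.571e-10 / 8.357e-06 = 4.273e-05 m.

value=4.273e-05 m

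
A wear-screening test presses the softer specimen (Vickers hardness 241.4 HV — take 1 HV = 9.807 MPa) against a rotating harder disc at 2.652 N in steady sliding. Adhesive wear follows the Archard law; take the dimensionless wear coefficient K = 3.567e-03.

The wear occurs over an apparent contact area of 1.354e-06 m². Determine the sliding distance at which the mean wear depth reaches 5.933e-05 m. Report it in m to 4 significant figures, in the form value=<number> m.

The computation carries full precision; printed values are rounded — one final rounding to 4 significant figures.
Hardness H = 241.4 HV × 9.807 MPa/HV = 2367 MPa = 2.367e+09 Pa.
Restated in SI base units: W = 2.652 N, H = 2.367e+09 Pa, K = 3.567e-03.
Wearable volume V_lim = h_lim·A = 5.933e-05 · 1.354e-06 = 8.033e-11 m³.
So the life L = V_lim·H/(K·W) = 8.033e-11 · 2.367e+09 / (3.567e-03 · 2.652) = 20.10 m.

value=20.10 m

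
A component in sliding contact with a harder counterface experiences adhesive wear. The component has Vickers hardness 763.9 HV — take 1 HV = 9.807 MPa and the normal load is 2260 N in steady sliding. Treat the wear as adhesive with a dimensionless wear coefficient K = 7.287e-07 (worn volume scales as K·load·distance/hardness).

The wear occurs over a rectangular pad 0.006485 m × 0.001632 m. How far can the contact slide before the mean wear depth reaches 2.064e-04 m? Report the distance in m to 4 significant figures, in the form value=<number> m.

value=9937 m

Quoted intermediates are rounded; every step holds full precision. Rounded once at the end: four significant digits.
Convert: Hardness H = 763.9 HV × 9.807 MPa/HV = 7492 MPa = 7.492e+09 Pa.
Convert: Contact area A = 0.006485 m × 0.001632 m = 1.058e-05 m².
Collected in SI base units: W = 2260 N, H = 7.492e+09 Pa, K = 7.287e-07.
Limit volume V_lim = h_lim·A = 2.064e-04 · 1.058e-05 = 2.184e-09 m³.
Life L = V_lim·H/(K·W) = 2.184e-09 · 7.492e+09 / (7.287e-07 · 2260) = 9937 m.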